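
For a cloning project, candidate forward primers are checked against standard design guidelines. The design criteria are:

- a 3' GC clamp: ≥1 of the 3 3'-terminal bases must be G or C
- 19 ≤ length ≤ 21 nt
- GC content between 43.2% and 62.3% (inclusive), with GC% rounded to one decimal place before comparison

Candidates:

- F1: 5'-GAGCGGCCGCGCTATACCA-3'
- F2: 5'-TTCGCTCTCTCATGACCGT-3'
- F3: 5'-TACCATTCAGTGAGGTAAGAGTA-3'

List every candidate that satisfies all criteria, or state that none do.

F1 (19 nt, A=4 T=2 G=6 C=7): 3' end CCA has 2 G/C ✓; length 19 ✓; GC 13/19 = 68.4%, outside 43.2–62.3% ✗ — fails.
F2 (19 nt, A=2 T=7 G=3 C=7): 3' end CGT has 2 G/C ✓; length 19 ✓; GC 10/19 = 52.6% ✓ — passes.
F3 (23 nt, A=8 T=6 G=6 C=3): 3' end GTA has 1 G/C ✓; length 23, outside 19–21 ✗; GC 9/23 = 39.1%, outside 43.2–62.3% ✗ — fails.

F2 only.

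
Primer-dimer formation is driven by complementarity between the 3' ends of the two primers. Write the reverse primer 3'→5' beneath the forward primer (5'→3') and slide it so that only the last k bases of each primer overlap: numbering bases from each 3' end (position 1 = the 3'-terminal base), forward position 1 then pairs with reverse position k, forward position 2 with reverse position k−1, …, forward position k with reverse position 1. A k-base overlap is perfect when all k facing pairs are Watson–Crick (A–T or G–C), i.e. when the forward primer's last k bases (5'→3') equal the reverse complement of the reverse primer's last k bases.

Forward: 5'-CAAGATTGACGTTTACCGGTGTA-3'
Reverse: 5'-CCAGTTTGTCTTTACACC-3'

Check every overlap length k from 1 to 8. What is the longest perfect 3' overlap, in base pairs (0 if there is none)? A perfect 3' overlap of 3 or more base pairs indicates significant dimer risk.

Last 8 bases (5'→3') — forward …CCGGTGTA, reverse …TTTACACC.
Reverse complement of the reverse primer's last 8 bases: GGTGTAAA; its first k bases are the reverse complement of the reverse primer's last k bases, so a perfect k-base overlap needs the forward primer's last k bases to equal them.
Comparing (forward last k vs required): k=1: A vs G ✗; k=2: TA vs GG ✗; k=3: GTA vs GGT ✗; k=4: TGTA vs GGTG ✗; k=5: GTGTA vs GGTGT ✗; k=6: GGTGTA vs GGTGTA ✓; k=7: CGGTGTA vs GGTGTAA ✗; k=8: CCGGTGTA vs GGTGTAAA ✗.
Only k = 6 is perfect, so the longest perfect 3' overlap is 6.

Longest perfect overlap: 6 complementary base pairs; significant dimer risk (threshold 3).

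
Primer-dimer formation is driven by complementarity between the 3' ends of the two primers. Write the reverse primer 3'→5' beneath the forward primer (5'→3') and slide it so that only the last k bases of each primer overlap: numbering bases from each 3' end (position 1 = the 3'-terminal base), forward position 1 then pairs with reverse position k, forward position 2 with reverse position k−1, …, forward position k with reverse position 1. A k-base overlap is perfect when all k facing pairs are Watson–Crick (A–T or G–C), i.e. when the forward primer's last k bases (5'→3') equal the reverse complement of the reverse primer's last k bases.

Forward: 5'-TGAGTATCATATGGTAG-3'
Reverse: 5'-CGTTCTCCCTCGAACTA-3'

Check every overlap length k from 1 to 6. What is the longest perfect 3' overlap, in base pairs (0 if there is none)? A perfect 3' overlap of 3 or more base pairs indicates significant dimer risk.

Longest perfect overlap: 3 complementary base pairs; significant dimer risk (threshold 3).

Last 6 bases (5'→3') — forward …TGGTAG, reverse …GAACTA.
Reverse complement of the reverse primer's last 6 bases: TAGTTC; its first k bases are the reverse complement of the reverse primer's last k bases, so a perfect k-base overlap needs the forward primer's last k bases to equal them.
Comparing (forward last k vs required): k=1: G vs T ✗; k=2: AG vs TA ✗; k=3: TAG vs TAG ✓; k=4: GTAG vs TAGT ✗; k=5: GGTAG vs TAGTT ✗; k=6: TGGTAG vs TAGTTC ✗.
Only k = 3 is perfect, so the longest perfect 3' overlap is 3.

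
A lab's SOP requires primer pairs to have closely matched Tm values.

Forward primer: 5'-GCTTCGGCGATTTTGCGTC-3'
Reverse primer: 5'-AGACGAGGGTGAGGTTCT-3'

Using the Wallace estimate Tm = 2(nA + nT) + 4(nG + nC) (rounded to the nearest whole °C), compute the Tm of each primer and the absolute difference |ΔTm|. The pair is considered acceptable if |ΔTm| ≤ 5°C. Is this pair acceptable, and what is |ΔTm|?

|ΔTm| = 4°C; the pair is acceptable.

Forward: A=1 T=7 G=6 C=5 → Tm = 2·8 + 4·11 = 60°C.
Reverse: A=4 T=4 G=8 C=2 → Tm = 2·8 + 4·10 = 56°C.
|ΔTm| = |60 − 56| = 4°C, ≤ 5°C.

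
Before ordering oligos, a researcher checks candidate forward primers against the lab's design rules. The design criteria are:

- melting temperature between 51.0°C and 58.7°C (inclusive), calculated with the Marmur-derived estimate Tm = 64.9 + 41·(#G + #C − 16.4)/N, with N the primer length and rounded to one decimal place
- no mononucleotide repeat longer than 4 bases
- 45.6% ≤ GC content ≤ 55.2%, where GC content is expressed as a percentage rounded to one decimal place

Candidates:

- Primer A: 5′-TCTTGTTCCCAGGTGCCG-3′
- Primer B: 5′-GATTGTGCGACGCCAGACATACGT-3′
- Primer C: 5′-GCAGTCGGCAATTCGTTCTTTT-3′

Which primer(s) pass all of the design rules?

None of the candidates satisfy all criteria.

Primer A (18 nt, A=1 T=6 G=5 C=6): Tm = 64.9 + 41·(11 − 16.4)/18 = 52.6°C ✓; longest run = 3 ✓; GC 11/18 = 61.1%, outside 45.6–55.2% ✗ — fails.
Primer B (24 nt, A=6 T=5 G=7 C=6): Tm = 64.9 + 41·(13 − 16.4)/24 = 59.1°C, outside 51.0–58.7°C ✗; longest run = 2 ✓; GC 13/24 = 54.2% ✓ — fails.
Primer C (22 nt, A=3 T=9 G=5 C=5): Tm = 64.9 + 41·(10 − 16.4)/22 = 53.0°C ✓; longest run = 4 ✓; GC 10/22 = 45.5%, outside 45.6–55.2% ✗ — fails.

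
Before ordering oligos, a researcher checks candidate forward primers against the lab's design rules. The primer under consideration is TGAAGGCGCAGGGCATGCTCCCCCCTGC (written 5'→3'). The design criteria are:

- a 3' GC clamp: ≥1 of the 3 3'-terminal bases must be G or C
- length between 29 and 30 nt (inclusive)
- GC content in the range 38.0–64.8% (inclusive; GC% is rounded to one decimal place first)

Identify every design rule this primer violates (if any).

Fails: length, GC content.

Base counts: A=4, T=4, G=9, C=11 (length 28).
GC clamp: 3' end TGC has 2 G/C ✓
length: length 28, outside 29–30 ✗
GC content: GC 20/28 = 71.4%, outside 38.0–64.8% ✗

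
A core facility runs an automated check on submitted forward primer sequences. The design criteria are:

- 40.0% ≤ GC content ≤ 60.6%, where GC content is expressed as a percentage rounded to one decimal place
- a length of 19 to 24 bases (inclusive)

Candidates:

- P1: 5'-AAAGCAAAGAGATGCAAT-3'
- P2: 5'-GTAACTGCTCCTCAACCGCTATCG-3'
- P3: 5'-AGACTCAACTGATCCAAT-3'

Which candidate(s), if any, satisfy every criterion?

P1 (18 nt, A=10 T=2 G=4 C=2): GC 6/18 = 33.3%, outside 40.0–60.6% ✗; length 18, outside 19–24 ✗ — fails.
P2 (24 nt, A=5 T=6 G=4 C=9): GC 13/24 = 54.2% ✓; length 24 ✓ — passes.
P3 (18 nt, A=7 T=4 G=2 C=5): GC 7/18 = 38.9%, outside 40.0–60.6% ✗; length 18, outside 19–24 ✗ — fails.

P2 only.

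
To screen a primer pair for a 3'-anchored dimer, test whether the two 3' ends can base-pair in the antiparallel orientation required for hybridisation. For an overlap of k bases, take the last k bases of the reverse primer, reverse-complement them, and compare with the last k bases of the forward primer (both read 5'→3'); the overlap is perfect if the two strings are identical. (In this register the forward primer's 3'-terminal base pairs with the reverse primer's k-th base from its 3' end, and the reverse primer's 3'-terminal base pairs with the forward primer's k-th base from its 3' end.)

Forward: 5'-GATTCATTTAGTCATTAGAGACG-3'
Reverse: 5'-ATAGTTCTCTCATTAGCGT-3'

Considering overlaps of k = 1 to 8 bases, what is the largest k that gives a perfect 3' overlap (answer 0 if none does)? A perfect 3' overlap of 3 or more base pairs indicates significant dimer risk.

Longest perfect overlap: 3 complementary base pairs; significant dimer risk (threshold 3).

Last 8 bases (5'→3') — forward …TAGAGACG, reverse …ATTAGCGT.
Reverse complement of the reverse primer's last 8 bases: ACGCTAAT; its first k bases are the reverse complement of the reverse primer's last k bases, so a perfect k-base overlap needs the forward primer's last k bases to equal them.
Comparing (forward last k vs required): k=1: G vs A ✗; k=2: CG vs AC ✗; k=3: ACG vs ACG ✓; k=4: GACG vs ACGC ✗; k=5: AGACG vs ACGCT ✗; k=6: GAGACG vs ACGCTA ✗; k=7: AGAGACG vs ACGCTAA ✗; k=8: TAGAGACG vs ACGCTAAT ✗.
Only k = 3 is perfect, so the longest perfect 3' overlap is 3.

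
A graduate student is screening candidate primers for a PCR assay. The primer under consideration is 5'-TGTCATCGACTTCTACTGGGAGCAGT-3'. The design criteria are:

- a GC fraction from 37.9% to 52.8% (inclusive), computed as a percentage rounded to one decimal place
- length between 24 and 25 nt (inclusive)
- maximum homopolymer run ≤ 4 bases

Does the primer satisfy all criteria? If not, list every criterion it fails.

Fails: length.

Base counts: A=5, T=8, G=7, C=6 (length 26).
GC content: GC 13/26 = 50.0% ✓
length: length 26, outside 24–25 ✗
homopolymer run: longest run = 3 ✓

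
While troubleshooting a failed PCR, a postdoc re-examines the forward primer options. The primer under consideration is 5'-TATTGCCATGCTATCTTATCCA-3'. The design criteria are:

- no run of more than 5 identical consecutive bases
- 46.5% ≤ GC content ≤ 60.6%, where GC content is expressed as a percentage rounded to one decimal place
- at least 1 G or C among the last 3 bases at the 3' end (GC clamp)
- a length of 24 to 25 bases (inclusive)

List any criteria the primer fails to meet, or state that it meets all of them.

Fails: GC content, length.

Base counts: A=5, T=9, G=2, C=6 (length 22).
homopolymer run: longest run = 2 ✓
GC content: GC 8/22 = 36.4%, outside 46.5–60.6% ✗
GC clamp: 3' end CCA has 2 G/C ✓
length: length 22, outside 24–25 ✗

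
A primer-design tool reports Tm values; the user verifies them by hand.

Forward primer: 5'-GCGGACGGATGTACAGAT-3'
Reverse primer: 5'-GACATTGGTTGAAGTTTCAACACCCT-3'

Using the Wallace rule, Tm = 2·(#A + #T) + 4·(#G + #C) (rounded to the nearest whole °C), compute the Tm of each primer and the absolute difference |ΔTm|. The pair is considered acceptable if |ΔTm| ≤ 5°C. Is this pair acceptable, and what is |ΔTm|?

|ΔTm| = 18°C; the pair is not acceptable.

Forward: A=5 T=3 G=7 C=3 → Tm = 2·8 + 4·10 = 56°C.
Reverse: A=7 T=8 G=5 C=6 → Tm = 2·15 + 4·11 = 74°C.
|ΔTm| = |56 − 74| = 18°C, > 5°C.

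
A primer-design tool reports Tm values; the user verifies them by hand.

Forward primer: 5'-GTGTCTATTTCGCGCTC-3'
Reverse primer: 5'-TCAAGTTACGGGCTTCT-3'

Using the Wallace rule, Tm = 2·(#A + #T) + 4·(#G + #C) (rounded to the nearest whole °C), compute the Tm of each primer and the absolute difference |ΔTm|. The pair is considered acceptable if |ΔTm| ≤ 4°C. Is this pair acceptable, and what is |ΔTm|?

Forward: A=1 T=7 G=4 C=5 → Tm = 2·8 + 4·9 = 52°C.
Reverse: A=3 T=6 G=4 C=4 → Tm = 2·9 + 4·8 = 50°C.
|ΔTm| = |52 − 50| = 2°C, ≤ 4°C.

|ΔTm| = 2°C; the pair is acceptable.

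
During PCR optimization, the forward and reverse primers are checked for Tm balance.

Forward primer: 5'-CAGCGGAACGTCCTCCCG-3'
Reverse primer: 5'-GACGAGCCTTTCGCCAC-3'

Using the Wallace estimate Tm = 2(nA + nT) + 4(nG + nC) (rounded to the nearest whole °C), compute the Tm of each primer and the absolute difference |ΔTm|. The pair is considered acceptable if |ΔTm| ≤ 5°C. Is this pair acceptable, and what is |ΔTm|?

Forward: A=3 T=2 G=5 C=8 → Tm = 2·5 + 4·13 = 62°C.
Reverse: A=3 T=3 G=4 C=7 → Tm = 2·6 + 4·11 = 56°C.
|ΔTm| = |62 − 56| = 6°C, > 5°C.

|ΔTm| = 6°C; the pair is not acceptable.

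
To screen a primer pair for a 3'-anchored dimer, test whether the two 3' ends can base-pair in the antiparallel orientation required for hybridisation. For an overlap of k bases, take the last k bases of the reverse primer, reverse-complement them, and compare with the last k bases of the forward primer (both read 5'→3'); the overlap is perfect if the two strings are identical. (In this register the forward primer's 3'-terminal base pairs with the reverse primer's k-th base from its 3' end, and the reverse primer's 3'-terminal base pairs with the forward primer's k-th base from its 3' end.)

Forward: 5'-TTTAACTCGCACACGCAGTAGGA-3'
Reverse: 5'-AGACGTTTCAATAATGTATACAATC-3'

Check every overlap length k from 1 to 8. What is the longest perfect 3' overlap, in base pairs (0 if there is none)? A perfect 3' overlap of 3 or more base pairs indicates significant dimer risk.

Longest perfect overlap: 2 complementary base pairs; below the dimer-risk threshold (threshold 3).

Last 8 bases (5'→3') — forward …CAGTAGGA, reverse …ATACAATC.
Reverse complement of the reverse primer's last 8 bases: GATTGTAT; its first k bases are the reverse complement of the reverse primer's last k bases, so a perfect k-base overlap needs the forward primer's last k bases to equal them.
Comparing (forward last k vs required): k=1: A vs G ✗; k=2: GA vs GA ✓; k=3: GGA vs GAT ✗; k=4: AGGA vs GATT ✗; k=5: TAGGA vs GATTG ✗; k=6: GTAGGA vs GATTGT ✗; k=7: AGTAGGA vs GATTGTA ✗; k=8: CAGTAGGA vs GATTGTAT ✗.
Only k = 2 is perfect, so the longest perfect 3' overlap is 2.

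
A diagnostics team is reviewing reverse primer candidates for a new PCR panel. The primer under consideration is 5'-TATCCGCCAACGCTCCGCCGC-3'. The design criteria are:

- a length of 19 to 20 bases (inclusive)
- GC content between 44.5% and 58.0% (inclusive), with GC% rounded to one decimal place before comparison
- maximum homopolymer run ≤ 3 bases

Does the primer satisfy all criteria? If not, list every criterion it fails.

Base counts: A=3, T=3, G=4, C=11 (length 21).
length: length 21, outside 19–20 ✗
GC content: GC 15/21 = 71.4%, outside 44.5–58.0% ✗
homopolymer run: longest run = 2 ✓

Fails: length, GC content.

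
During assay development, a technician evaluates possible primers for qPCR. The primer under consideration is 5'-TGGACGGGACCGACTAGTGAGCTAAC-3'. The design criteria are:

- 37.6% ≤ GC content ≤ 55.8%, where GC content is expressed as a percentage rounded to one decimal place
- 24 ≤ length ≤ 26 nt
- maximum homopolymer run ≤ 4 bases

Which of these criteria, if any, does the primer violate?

Base counts: A=7, T=4, G=9, C=6 (length 26).
GC content: GC 15/26 = 57.7%, outside 37.6–55.8% ✗
length: length 26 ✓
homopolymer run: longest run = 3 ✓

Fails: GC content.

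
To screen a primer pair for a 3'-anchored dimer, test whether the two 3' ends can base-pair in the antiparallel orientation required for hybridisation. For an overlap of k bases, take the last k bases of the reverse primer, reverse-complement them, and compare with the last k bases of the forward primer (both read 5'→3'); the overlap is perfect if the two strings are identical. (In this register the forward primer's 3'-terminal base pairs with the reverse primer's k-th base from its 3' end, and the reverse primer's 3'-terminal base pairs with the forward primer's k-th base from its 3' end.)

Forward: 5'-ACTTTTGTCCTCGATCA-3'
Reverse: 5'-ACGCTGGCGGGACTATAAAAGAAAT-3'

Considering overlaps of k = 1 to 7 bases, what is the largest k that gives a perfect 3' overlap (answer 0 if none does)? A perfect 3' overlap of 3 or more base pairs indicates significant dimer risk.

Longest perfect overlap: 1 complementary base pair; below the dimer-risk threshold (threshold 3).

Last 7 bases (5'→3') — forward …TCGATCA, reverse …AAGAAAT.
Reverse complement of the reverse primer's last 7 bases: ATTTCTT; its first k bases are the reverse complement of the reverse primer's last k bases, so a perfect k-base overlap needs the forward primer's last k bases to equal them.
Comparing (forward last k vs required): k=1: A vs A ✓; k=2: CA vs AT ✗; k=3: TCA vs ATT ✗; k=4: ATCA vs ATTT ✗; k=5: GATCA vs ATTTC ✗; k=6: CGATCA vs ATTTCT ✗; k=7: TCGATCA vs ATTTCTT ✗.
Only k = 1 is perfect, so the longest perfect 3' overlap is 1.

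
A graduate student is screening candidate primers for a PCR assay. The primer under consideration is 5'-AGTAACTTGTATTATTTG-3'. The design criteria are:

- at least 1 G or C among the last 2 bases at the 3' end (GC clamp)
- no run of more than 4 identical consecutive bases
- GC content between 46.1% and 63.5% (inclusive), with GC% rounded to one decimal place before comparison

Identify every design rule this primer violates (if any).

Fails: GC content.

Base counts: A=5, T=9, G=3, C=1 (length 18).
GC clamp: 3' end TG has 1 G/C ✓
homopolymer run: longest run = 3 ✓
GC content: GC 4/18 = 22.2%, outside 46.1–63.5% ✗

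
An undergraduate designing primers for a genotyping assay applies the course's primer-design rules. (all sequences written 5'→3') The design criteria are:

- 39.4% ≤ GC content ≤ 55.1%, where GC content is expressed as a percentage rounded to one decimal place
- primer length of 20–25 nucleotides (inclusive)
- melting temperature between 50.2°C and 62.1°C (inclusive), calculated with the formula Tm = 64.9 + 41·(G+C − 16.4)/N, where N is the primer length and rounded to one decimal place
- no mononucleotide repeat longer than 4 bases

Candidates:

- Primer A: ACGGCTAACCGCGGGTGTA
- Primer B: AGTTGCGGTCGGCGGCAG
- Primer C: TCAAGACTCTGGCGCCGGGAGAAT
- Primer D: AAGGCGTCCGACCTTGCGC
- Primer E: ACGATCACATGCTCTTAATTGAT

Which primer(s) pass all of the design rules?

None of the candidates satisfy all criteria.

Primer A (19 nt, A=4 T=3 G=7 C=5): GC 12/19 = 63.2%, outside 39.4–55.1% ✗; length 19, outside 20–25 ✗; Tm = 64.9 + 41·(12 − 16.4)/19 = 55.4°C ✓; longest run = 3 ✓ — fails.
Primer B (18 nt, A=2 T=3 G=9 C=4): GC 13/18 = 72.2%, outside 39.4–55.1% ✗; length 18, outside 20–25 ✗; Tm = 64.9 + 41·(13 − 16.4)/18 = 57.2°C ✓; longest run = 2 ✓ — fails.
Primer C (24 nt, A=6 T=4 G=8 C=6): GC 14/24 = 58.3%, outside 39.4–55.1% ✗; length 24 ✓; Tm = 64.9 + 41·(14 − 16.4)/24 = 60.8°C ✓; longest run = 3 ✓ — fails.
Primer D (19 nt, A=3 T=3 G=6 C=7): GC 13/19 = 68.4%, outside 39.4–55.1% ✗; length 19, outside 20–25 ✗; Tm = 64.9 + 41·(13 − 16.4)/19 = 57.6°C ✓; longest run = 2 ✓ — fails.
Primer E (23 nt, A=7 T=8 G=3 C=5): GC 8/23 = 34.8%, outside 39.4–55.1% ✗; length 23 ✓; Tm = 64.9 + 41·(8 − 16.4)/23 = 49.9°C, outside 50.2–62.1°C ✗; longest run = 2 ✓ — fails.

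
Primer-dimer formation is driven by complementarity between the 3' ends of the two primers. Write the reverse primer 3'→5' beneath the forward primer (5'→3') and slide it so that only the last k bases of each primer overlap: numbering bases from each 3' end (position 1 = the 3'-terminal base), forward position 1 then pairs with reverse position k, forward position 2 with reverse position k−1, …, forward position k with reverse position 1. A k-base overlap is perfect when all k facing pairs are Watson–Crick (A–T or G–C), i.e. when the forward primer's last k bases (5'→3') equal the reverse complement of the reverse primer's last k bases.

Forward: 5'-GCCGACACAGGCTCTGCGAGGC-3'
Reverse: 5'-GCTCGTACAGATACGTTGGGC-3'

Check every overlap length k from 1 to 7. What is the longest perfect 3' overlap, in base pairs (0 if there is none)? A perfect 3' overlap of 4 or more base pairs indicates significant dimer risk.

Longest perfect overlap: 2 complementary base pairs; below the dimer-risk threshold (threshold 4).

Last 7 bases (5'→3') — forward …GCGAGGC, reverse …GTTGGGC.
Reverse complement of the reverse primer's last 7 bases: GCCCAAC; its first k bases are the reverse complement of the reverse primer's last k bases, so a perfect k-base overlap needs the forward primer's last k bases to equal them.
Comparing (forward last k vs required): k=1: C vs G ✗; k=2: GC vs GC ✓; k=3: GGC vs GCC ✗; k=4: AGGC vs GCCC ✗; k=5: GAGGC vs GCCCA ✗; k=6: CGAGGC vs GCCCAA ✗; k=7: GCGAGGC vs GCCCAAC ✗.
Only k = 2 is perfect, so the longest perfect 3' overlap is 2.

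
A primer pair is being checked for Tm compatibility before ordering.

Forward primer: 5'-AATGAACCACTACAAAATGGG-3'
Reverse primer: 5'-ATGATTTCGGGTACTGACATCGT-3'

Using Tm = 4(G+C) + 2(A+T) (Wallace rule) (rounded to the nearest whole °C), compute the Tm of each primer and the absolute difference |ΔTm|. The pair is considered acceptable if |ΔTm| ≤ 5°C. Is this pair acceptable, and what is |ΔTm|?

|ΔTm| = 8°C; the pair is not acceptable.

Forward: A=10 T=3 G=4 C=4 → Tm = 2·13 + 4·8 = 58°C.
Reverse: A=5 T=8 G=6 C=4 → Tm = 2·13 + 4·10 = 66°C.
|ΔTm| = |58 − 66| = 8°C, > 5°C.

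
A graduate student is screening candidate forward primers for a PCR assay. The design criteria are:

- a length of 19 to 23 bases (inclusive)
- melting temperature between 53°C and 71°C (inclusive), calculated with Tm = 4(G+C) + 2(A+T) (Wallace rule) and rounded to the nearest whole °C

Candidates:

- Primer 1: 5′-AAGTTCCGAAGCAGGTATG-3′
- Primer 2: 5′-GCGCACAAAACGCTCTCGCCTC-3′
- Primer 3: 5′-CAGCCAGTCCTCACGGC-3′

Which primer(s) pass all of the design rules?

Primer 1 only.

Primer 1 (19 nt, A=6 T=4 G=6 C=3): length 19 ✓; Tm = 2·10 + 4·9 = 56°C ✓ — passes.
Primer 2 (22 nt, A=5 T=3 G=4 C=10): length 22 ✓; Tm = 2·8 + 4·14 = 72°C, outside 53–71°C ✗ — fails.
Primer 3 (17 nt, A=3 T=2 G=4 C=8): length 17, outside 19–23 ✗; Tm = 2·5 + 4·12 = 58°C ✓ — fails.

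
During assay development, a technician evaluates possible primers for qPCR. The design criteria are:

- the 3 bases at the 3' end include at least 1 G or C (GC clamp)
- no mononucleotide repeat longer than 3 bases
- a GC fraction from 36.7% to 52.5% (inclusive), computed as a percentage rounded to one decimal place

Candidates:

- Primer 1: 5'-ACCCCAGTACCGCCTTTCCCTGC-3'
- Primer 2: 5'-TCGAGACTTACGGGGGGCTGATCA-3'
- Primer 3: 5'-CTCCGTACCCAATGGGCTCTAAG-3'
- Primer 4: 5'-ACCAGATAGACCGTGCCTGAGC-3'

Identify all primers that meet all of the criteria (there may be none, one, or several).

None of the candidates satisfy all criteria.

Primer 1 (23 nt, A=3 T=5 G=3 C=12): 3' end TGC has 2 G/C ✓; longest run = 4, exceeds 3 ✗; GC 15/23 = 65.2%, outside 36.7–52.5% ✗ — fails.
Primer 2 (24 nt, A=5 T=5 G=9 C=5): 3' end TCA has 1 G/C ✓; longest run = 6, exceeds 3 ✗; GC 14/24 = 58.3%, outside 36.7–52.5% ✗ — fails.
Primer 3 (23 nt, A=5 T=5 G=5 C=8): 3' end AAG has 1 G/C ✓; longest run = 3 ✓; GC 13/23 = 56.5%, outside 36.7–52.5% ✗ — fails.
Primer 4 (22 nt, A=6 T=3 G=6 C=7): 3' end AGC has 2 G/C ✓; longest run = 2 ✓; GC 13/22 = 59.1%, outside 36.7–52.5% ✗ — fails.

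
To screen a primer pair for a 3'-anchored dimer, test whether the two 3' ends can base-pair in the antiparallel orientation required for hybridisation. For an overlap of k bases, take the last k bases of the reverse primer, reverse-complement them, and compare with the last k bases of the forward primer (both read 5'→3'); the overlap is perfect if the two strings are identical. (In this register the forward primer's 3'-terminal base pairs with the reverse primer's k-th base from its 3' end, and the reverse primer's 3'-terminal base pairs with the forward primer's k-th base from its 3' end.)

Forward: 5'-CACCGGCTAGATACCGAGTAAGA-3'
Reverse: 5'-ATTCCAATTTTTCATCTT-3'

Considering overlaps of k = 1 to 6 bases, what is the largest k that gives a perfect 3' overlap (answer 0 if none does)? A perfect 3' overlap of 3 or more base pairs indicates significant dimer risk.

Longest perfect overlap: 4 complementary base pairs; significant dimer risk (threshold 3).

Last 6 bases (5'→3') — forward …GTAAGA, reverse …CATCTT.
Reverse complement of the reverse primer's last 6 bases: AAGATG; its first k bases are the reverse complement of the reverse primer's last k bases, so a perfect k-base overlap needs the forward primer's last k bases to equal them.
Comparing (forward last k vs required): k=1: A vs A ✓; k=2: GA vs AA ✗; k=3: AGA vs AAG ✗; k=4: AAGA vs AAGA ✓; k=5: TAAGA vs AAGAT ✗; k=6: GTAAGA vs AAGATG ✗.
Perfect overlaps at k = 1, 4; the largest is 4.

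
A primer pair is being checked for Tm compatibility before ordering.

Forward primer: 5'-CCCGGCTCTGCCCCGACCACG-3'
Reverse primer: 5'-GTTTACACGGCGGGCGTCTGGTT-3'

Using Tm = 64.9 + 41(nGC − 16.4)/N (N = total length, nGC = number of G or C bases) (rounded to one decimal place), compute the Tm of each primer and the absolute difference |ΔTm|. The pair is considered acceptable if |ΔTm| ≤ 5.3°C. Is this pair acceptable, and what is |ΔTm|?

|ΔTm| = 5.5°C; the pair is not acceptable.

Forward: G+C = 17, N = 21 → Tm = 64.9 + 41·(17 − 16.4)/21 = 66.1°C.
Reverse: G+C = 14, N = 23 → Tm = 64.9 + 41·(14 − 16.4)/23 = 60.6°C.
|ΔTm| = |66.1 − 60.6| = 5.5°C, > 5.3°C.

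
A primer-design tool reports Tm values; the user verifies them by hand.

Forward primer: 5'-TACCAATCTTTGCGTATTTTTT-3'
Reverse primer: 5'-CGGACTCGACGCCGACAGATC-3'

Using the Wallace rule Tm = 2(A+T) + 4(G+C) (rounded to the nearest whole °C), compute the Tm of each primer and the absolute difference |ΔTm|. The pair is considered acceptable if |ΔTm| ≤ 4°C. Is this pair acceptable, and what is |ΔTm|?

Forward: A=4 T=12 G=2 C=4 → Tm = 2·16 + 4·6 = 56°C.
Reverse: A=5 T=2 G=6 C=8 → Tm = 2·7 + 4·14 = 70°C.
|ΔTm| = |56 − 70| = 14°C, > 4°C.

|ΔTm| = 14°C; the pair is not acceptable.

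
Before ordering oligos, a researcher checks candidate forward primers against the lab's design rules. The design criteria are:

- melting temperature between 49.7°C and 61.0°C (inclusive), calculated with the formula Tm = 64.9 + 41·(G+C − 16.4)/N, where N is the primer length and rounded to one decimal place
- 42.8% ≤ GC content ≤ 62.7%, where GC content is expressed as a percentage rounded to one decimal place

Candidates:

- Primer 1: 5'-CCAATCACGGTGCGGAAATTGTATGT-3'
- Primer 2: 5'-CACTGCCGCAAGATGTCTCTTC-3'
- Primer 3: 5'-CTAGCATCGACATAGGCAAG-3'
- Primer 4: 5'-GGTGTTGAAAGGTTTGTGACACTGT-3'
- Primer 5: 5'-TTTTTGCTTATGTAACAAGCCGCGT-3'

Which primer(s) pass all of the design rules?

Primer 1, Primer 2, Primer 3 and Primer 4.

Primer 1 (26 nt, A=7 T=7 G=7 C=5): Tm = 64.9 + 41·(12 − 16.4)/26 = 58.0°C ✓; GC 12/26 = 46.2% ✓ — passes.
Primer 2 (22 nt, A=4 T=6 G=4 C=8): Tm = 64.9 + 41·(12 − 16.4)/22 = 56.7°C ✓; GC 12/22 = 54.5% ✓ — passes.
Primer 3 (20 nt, A=7 T=3 G=5 C=5): Tm = 64.9 + 41·(10 − 16.4)/20 = 51.8°C ✓; GC 10/20 = 50.0% ✓ — passes.
Primer 4 (25 nt, A=5 T=9 G=9 C=2): Tm = 64.9 + 41·(11 − 16.4)/25 = 56.0°C ✓; GC 11/25 = 44.0% ✓ — passes.
Primer 5 (25 nt, A=5 T=10 G=5 C=5): Tm = 64.9 + 41·(10 − 16.4)/25 = 54.4°C ✓; GC 10/25 = 40.0%, outside 42.8–62.7% ✗ — fails.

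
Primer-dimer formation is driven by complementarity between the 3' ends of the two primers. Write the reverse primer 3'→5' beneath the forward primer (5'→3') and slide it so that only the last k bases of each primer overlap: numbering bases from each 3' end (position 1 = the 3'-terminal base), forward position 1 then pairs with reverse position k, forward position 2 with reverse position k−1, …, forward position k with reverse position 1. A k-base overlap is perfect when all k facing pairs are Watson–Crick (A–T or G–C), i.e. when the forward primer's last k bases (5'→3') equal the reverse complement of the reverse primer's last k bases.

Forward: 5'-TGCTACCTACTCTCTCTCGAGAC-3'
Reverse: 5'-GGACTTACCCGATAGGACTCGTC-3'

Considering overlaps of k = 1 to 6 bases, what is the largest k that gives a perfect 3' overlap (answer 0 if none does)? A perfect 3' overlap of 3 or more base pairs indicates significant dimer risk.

Last 6 bases (5'→3') — forward …CGAGAC, reverse …CTCGTC.
Reverse complement of the reverse primer's last 6 bases: GACGAG; its first k bases are the reverse complement of the reverse primer's last k bases, so a perfect k-base overlap needs the forward primer's last k bases to equal them.
Comparing (forward last k vs required): k=1: C vs G ✗; k=2: AC vs GA ✗; k=3: GAC vs GAC ✓; k=4: AGAC vs GACG ✗; k=5: GAGAC vs GACGA ✗; k=6: CGAGAC vs GACGAG ✗.
Only k = 3 is perfect, so the longest perfect 3' overlap is 3.

Longest perfect overlap: 3 complementary base pairs; significant dimer risk (threshold 3).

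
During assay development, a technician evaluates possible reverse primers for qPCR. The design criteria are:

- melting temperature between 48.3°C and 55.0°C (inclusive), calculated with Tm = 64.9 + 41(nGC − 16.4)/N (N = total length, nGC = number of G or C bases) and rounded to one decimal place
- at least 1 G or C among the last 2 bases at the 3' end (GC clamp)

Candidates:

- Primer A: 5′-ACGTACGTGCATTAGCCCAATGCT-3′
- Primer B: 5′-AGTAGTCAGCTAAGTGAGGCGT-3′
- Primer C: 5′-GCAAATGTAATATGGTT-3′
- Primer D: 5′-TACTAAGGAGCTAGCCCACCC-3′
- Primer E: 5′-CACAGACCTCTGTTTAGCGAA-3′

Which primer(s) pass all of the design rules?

Primer B only.

Primer A (24 nt, A=6 T=6 G=5 C=7): Tm = 64.9 + 41·(12 − 16.4)/24 = 57.4°C, outside 48.3–55.0°C ✗; 3' end CT has 1 G/C ✓ — fails.
Primer B (22 nt, A=6 T=5 G=8 C=3): Tm = 64.9 + 41·(11 − 16.4)/22 = 54.8°C ✓; 3' end GT has 1 G/C ✓ — passes.
Primer C (17 nt, A=6 T=6 G=4 C=1): Tm = 64.9 + 41·(5 − 16.4)/17 = 37.4°C, outside 48.3–55.0°C ✗; 3' end TT has 0 G/C, need ≥1 ✗ — fails.
Primer D (21 nt, A=6 T=3 G=4 C=8): Tm = 64.9 + 41·(12 − 16.4)/21 = 56.3°C, outside 48.3–55.0°C ✗; 3' end CC has 2 G/C ✓ — fails.
Primer E (21 nt, A=6 T=5 G=4 C=6): Tm = 64.9 + 41·(10 − 16.4)/21 = 52.4°C ✓; 3' end AA has 0 G/C, need ≥1 ✗ — fails.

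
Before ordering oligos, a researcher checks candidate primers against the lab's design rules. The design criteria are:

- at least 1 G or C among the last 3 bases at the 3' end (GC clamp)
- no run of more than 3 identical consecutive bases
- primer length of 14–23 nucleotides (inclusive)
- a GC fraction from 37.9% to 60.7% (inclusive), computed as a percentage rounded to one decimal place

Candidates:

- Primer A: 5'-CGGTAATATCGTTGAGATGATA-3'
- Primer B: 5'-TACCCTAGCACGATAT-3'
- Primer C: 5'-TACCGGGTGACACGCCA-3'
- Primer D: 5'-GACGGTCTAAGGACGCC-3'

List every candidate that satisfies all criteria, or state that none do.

Primer A (22 nt, A=7 T=7 G=6 C=2): 3' end ATA has 0 G/C, need ≥1 ✗; longest run = 2 ✓; length 22 ✓; GC 8/22 = 36.4%, outside 37.9–60.7% ✗ — fails.
Primer B (16 nt, A=5 T=4 G=2 C=5): 3' end TAT has 0 G/C, need ≥1 ✗; longest run = 3 ✓; length 16 ✓; GC 7/16 = 43.8% ✓ — fails.
Primer C (17 nt, A=4 T=2 G=5 C=6): 3' end CCA has 2 G/C ✓; longest run = 3 ✓; length 17 ✓; GC 11/17 = 64.7%, outside 37.9–60.7% ✗ — fails.
Primer D (17 nt, A=4 T=2 G=6 C=5): 3' end GCC has 3 G/C ✓; longest run = 2 ✓; length 17 ✓; GC 11/17 = 64.7%, outside 37.9–60.7% ✗ — fails.

None of the candidates satisfy all criteria.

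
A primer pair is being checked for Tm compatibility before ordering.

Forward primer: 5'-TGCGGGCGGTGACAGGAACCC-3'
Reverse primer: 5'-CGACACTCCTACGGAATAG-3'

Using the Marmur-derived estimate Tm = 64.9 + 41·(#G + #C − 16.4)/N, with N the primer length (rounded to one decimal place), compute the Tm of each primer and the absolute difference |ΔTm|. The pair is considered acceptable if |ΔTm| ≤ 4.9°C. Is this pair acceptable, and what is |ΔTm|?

Forward: G+C = 15, N = 21 → Tm = 64.9 + 41·(15 − 16.4)/21 = 62.2°C.
Reverse: G+C = 10, N = 19 → Tm = 64.9 + 41·(10 − 16.4)/19 = 51.1°C.
|ΔTm| = |62.2 − 51.1| = 11.1°C, > 4.9°C.

|ΔTm| = 11.1°C; the pair is not acceptable.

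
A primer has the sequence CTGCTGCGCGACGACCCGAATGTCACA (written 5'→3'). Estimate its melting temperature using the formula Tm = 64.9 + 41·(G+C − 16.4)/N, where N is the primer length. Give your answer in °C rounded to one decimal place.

Base counts: A=6, T=4, G=7, C=10; G+C = 17, N = 27.
Tm = 64.9 + 41·(17 − 16.4)/27 = 64.9 + 24.60/27 = 65.8°C.

65.8°C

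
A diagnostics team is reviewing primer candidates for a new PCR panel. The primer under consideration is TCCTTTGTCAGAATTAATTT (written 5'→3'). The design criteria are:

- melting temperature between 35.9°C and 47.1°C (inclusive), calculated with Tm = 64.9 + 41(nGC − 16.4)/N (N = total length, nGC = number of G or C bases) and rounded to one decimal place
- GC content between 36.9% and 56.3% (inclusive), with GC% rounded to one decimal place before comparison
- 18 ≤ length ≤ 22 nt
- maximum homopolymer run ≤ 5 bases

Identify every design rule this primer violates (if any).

Base counts: A=5, T=10, G=2, C=3 (length 20).
Tm: Tm = 64.9 + 41·(5 − 16.4)/20 = 41.5°C ✓
GC content: GC 5/20 = 25.0%, outside 36.9–56.3% ✗
length: length 20 ✓
homopolymer run: longest run = 3 ✓

Fails: GC content.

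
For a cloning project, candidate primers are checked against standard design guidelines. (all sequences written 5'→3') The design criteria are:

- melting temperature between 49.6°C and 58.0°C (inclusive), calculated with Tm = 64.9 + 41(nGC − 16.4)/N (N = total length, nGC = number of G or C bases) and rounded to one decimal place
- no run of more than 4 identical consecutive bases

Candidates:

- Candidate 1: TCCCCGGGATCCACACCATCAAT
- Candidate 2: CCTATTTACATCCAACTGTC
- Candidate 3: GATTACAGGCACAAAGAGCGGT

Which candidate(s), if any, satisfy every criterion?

Candidate 3 only.

Candidate 1 (23 nt, A=6 T=4 G=3 C=10): Tm = 64.9 + 41·(13 − 16.4)/23 = 58.8°C, outside 49.6–58.0°C ✗; longest run = 4 ✓ — fails.
Candidate 2 (20 nt, A=5 T=7 G=1 C=7): Tm = 64.9 + 41·(8 − 16.4)/20 = 47.7°C, outside 49.6–58.0°C ✗; longest run = 3 ✓ — fails.
Candidate 3 (22 nt, A=8 T=3 G=7 C=4): Tm = 64.9 + 41·(11 − 16.4)/22 = 54.8°C ✓; longest run = 3 ✓ — passes.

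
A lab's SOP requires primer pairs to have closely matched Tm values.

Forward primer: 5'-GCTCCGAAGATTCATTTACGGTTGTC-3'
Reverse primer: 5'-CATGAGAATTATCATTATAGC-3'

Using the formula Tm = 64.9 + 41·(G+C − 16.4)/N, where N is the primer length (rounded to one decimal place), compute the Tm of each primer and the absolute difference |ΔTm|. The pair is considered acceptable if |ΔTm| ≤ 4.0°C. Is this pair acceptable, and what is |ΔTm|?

Forward: G+C = 12, N = 26 → Tm = 64.9 + 41·(12 − 16.4)/26 = 58.0°C.
Reverse: G+C = 6, N = 21 → Tm = 64.9 + 41·(6 − 16.4)/21 = 44.6°C.
|ΔTm| = |58.0 − 44.6| = 13.4°C, > 4.0°C.

|ΔTm| = 13.4°C; the pair is not acceptable.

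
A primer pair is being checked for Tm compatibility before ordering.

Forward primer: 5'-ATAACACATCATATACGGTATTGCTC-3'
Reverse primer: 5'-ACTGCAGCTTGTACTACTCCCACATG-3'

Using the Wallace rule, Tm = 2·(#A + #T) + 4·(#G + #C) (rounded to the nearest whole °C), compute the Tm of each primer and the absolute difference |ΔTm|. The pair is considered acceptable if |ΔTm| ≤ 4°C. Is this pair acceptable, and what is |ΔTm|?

Forward: A=9 T=8 G=3 C=6 → Tm = 2·17 + 4·9 = 70°C.
Reverse: A=6 T=7 G=4 C=9 → Tm = 2·13 + 4·13 = 78°C.
|ΔTm| = |70 − 78| = 8°C, > 4°C.

|ΔTm| = 8°C; the pair is not acceptable.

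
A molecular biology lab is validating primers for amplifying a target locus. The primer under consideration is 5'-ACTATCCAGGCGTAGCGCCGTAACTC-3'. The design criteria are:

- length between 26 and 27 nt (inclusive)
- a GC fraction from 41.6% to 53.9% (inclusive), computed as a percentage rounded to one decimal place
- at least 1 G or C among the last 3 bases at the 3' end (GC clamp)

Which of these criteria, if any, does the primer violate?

Base counts: A=6, T=5, G=6, C=9 (length 26).
length: length 26 ✓
GC content: GC 15/26 = 57.7%, outside 41.6–53.9% ✗
GC clamp: 3' end CTC has 2 G/C ✓

Fails: GC content.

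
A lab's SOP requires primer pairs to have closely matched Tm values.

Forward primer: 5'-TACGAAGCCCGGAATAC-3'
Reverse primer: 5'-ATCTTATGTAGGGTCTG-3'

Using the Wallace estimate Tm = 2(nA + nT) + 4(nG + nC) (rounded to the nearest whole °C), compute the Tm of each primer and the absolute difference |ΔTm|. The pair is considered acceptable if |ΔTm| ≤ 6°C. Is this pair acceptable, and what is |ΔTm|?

|ΔTm| = 4°C; the pair is acceptable.

Forward: A=6 T=2 G=4 C=5 → Tm = 2·8 + 4·9 = 52°C.
Reverse: A=3 T=7 G=5 C=2 → Tm = 2·10 + 4·7 = 48°C.
|ΔTm| = |52 − 48| = 4°C, ≤ 6°C.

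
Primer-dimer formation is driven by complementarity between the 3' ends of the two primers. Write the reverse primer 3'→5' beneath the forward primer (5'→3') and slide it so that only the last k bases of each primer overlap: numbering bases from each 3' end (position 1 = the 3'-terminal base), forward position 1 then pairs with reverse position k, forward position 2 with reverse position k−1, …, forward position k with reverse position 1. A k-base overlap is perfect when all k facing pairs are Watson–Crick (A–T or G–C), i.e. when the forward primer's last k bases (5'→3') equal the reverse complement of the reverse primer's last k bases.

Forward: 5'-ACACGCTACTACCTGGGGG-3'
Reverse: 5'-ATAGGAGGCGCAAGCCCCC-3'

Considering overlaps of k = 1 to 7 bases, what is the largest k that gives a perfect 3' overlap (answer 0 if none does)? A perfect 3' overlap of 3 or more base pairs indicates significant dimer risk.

Longest perfect overlap: 5 complementary base pairs; significant dimer risk (threshold 3).

Last 7 bases (5'→3') — forward …CTGGGGG, reverse …AGCCCCC.
Reverse complement of the reverse primer's last 7 bases: GGGGGCT; its first k bases are the reverse complement of the reverse primer's last k bases, so a perfect k-base overlap needs the forward primer's last k bases to equal them.
Comparing (forward last k vs required): k=1: G vs G ✓; k=2: GG vs GG ✓; k=3: GGG vs GGG ✓; k=4: GGGG vs GGGG ✓; k=5: GGGGG vs GGGGG ✓; k=6: TGGGGG vs GGGGGC ✗; k=7: CTGGGGG vs GGGGGCT ✗.
Perfect overlaps at k = 1, 2, 3, 4, 5; the largest is 5.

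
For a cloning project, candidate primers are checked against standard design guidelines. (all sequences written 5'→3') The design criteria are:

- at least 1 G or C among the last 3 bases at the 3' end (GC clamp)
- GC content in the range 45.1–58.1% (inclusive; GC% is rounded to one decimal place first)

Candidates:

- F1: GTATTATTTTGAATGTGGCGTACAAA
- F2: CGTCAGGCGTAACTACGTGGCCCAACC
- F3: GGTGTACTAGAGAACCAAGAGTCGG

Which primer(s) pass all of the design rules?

F3 only.

F1 (26 nt, A=8 T=10 G=6 C=2): 3' end AAA has 0 G/C, need ≥1 ✗; GC 8/26 = 30.8%, outside 45.1–58.1% ✗ — fails.
F2 (27 nt, A=6 T=4 G=7 C=10): 3' end ACC has 2 G/C ✓; GC 17/27 = 63.0%, outside 45.1–58.1% ✗ — fails.
F3 (25 nt, A=8 T=4 G=9 C=4): 3' end CGG has 3 G/C ✓; GC 13/25 = 52.0% ✓ — passes.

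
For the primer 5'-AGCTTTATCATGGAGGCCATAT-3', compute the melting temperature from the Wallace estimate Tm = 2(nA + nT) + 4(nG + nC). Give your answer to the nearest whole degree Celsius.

Base counts: A=6, T=7, G=5, C=4 (length 22).
Tm = 2·(6+7) + 4·(5+4) = 2·13 + 4·9 = 26 + 36 = 62°C.

62°C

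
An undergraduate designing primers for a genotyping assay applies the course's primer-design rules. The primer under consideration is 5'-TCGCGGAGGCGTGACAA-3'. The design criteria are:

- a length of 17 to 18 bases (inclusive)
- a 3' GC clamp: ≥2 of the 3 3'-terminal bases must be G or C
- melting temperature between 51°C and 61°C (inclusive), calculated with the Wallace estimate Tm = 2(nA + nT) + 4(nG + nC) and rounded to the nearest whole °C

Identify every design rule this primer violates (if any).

Fails: GC clamp.

Base counts: A=4, T=2, G=7, C=4 (length 17).
length: length 17 ✓
GC clamp: 3' end CAA has 1 G/C, need ≥2 ✗
Tm: Tm = 2·6 + 4·11 = 56°C ✓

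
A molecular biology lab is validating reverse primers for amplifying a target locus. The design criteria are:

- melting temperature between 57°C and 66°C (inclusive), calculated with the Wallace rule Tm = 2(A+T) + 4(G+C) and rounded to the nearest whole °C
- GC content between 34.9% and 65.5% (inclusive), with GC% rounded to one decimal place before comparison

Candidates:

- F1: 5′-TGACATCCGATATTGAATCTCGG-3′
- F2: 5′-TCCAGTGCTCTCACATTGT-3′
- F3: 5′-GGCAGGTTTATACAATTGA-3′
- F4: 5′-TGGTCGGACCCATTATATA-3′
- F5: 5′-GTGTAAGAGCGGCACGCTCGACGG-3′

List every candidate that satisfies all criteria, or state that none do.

F1 (23 nt, A=6 T=7 G=5 C=5): Tm = 2·13 + 4·10 = 66°C ✓; GC 10/23 = 43.5% ✓ — passes.
F2 (19 nt, A=3 T=7 G=3 C=6): Tm = 2·10 + 4·9 = 56°C, outside 57–66°C ✗; GC 9/19 = 47.4% ✓ — fails.
F3 (19 nt, A=6 T=6 G=5 C=2): Tm = 2·12 + 4·7 = 52°C, outside 57–66°C ✗; GC 7/19 = 36.8% ✓ — fails.
F4 (19 nt, A=5 T=6 G=4 C=4): Tm = 2·11 + 4·8 = 54°C, outside 57–66°C ✗; GC 8/19 = 42.1% ✓ — fails.
F5 (24 nt, A=5 T=3 G=10 C=6): Tm = 2·8 + 4·16 = 80°C, outside 57–66°C ✗; GC 16/24 = 66.7%, outside 34.9–65.5% ✗ — fails.

F1 only.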